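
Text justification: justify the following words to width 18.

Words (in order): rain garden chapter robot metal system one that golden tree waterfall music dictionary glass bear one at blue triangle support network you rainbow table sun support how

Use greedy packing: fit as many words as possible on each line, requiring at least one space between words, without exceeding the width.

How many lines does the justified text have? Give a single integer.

Line 1: ['rain', 'garden'] (min_width=11, slack=7)
Line 2: ['chapter', 'robot'] (min_width=13, slack=5)
Line 3: ['metal', 'system', 'one'] (min_width=16, slack=2)
Line 4: ['that', 'golden', 'tree'] (min_width=16, slack=2)
Line 5: ['waterfall', 'music'] (min_width=15, slack=3)
Line 6: ['dictionary', 'glass'] (min_width=16, slack=2)
Line 7: ['bear', 'one', 'at', 'blue'] (min_width=16, slack=2)
Line 8: ['triangle', 'support'] (min_width=16, slack=2)
Line 9: ['network', 'you'] (min_width=11, slack=7)
Line 10: ['rainbow', 'table', 'sun'] (min_width=17, slack=1)
Line 11: ['support', 'how'] (min_width=11, slack=7)
Total lines: 11

Answer: 11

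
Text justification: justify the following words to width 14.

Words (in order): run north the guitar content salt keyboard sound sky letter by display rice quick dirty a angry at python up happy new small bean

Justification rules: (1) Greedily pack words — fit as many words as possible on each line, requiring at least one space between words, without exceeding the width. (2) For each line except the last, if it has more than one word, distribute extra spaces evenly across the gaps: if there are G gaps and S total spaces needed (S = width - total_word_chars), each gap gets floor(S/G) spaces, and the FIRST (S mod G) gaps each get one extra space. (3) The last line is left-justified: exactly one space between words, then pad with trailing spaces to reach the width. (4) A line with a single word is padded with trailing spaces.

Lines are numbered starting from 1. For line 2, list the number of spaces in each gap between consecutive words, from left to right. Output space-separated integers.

Line 1: ['run', 'north', 'the'] (min_width=13, slack=1)
Line 2: ['guitar', 'content'] (min_width=14, slack=0)
Line 3: ['salt', 'keyboard'] (min_width=13, slack=1)
Line 4: ['sound', 'sky'] (min_width=9, slack=5)
Line 5: ['letter', 'by'] (min_width=9, slack=5)
Line 6: ['display', 'rice'] (min_width=12, slack=2)
Line 7: ['quick', 'dirty', 'a'] (min_width=13, slack=1)
Line 8: ['angry', 'at'] (min_width=8, slack=6)
Line 9: ['python', 'up'] (min_width=9, slack=5)
Line 10: ['happy', 'new'] (min_width=9, slack=5)
Line 11: ['small', 'bean'] (min_width=10, slack=4)

Answer: 1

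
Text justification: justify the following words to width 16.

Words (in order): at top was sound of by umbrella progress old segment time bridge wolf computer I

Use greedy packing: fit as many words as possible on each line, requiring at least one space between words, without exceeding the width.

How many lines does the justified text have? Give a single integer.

Line 1: ['at', 'top', 'was', 'sound'] (min_width=16, slack=0)
Line 2: ['of', 'by', 'umbrella'] (min_width=14, slack=2)
Line 3: ['progress', 'old'] (min_width=12, slack=4)
Line 4: ['segment', 'time'] (min_width=12, slack=4)
Line 5: ['bridge', 'wolf'] (min_width=11, slack=5)
Line 6: ['computer', 'I'] (min_width=10, slack=6)
Total lines: 6

Answer: 6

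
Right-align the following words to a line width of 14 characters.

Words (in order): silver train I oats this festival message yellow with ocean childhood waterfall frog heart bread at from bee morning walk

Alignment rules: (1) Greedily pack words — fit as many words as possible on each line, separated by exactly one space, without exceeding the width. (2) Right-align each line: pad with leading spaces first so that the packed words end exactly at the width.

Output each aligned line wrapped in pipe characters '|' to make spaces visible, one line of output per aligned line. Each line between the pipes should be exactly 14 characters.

Answer: |silver train I|
|     oats this|
|      festival|
|message yellow|
|    with ocean|
|     childhood|
|waterfall frog|
|heart bread at|
|      from bee|
|  morning walk|

Derivation:
Line 1: ['silver', 'train', 'I'] (min_width=14, slack=0)
Line 2: ['oats', 'this'] (min_width=9, slack=5)
Line 3: ['festival'] (min_width=8, slack=6)
Line 4: ['message', 'yellow'] (min_width=14, slack=0)
Line 5: ['with', 'ocean'] (min_width=10, slack=4)
Line 6: ['childhood'] (min_width=9, slack=5)
Line 7: ['waterfall', 'frog'] (min_width=14, slack=0)
Line 8: ['heart', 'bread', 'at'] (min_width=14, slack=0)
Line 9: ['from', 'bee'] (min_width=8, slack=6)
Line 10: ['morning', 'walk'] (min_width=12, slack=2)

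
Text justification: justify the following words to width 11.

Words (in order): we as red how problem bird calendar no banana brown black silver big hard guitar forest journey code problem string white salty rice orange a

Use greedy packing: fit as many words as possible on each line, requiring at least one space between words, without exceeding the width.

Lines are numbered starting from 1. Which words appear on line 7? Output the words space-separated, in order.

Line 1: ['we', 'as', 'red'] (min_width=9, slack=2)
Line 2: ['how', 'problem'] (min_width=11, slack=0)
Line 3: ['bird'] (min_width=4, slack=7)
Line 4: ['calendar', 'no'] (min_width=11, slack=0)
Line 5: ['banana'] (min_width=6, slack=5)
Line 6: ['brown', 'black'] (min_width=11, slack=0)
Line 7: ['silver', 'big'] (min_width=10, slack=1)
Line 8: ['hard', 'guitar'] (min_width=11, slack=0)
Line 9: ['forest'] (min_width=6, slack=5)
Line 10: ['journey'] (min_width=7, slack=4)
Line 11: ['code'] (min_width=4, slack=7)
Line 12: ['problem'] (min_width=7, slack=4)
Line 13: ['string'] (min_width=6, slack=5)
Line 14: ['white', 'salty'] (min_width=11, slack=0)
Line 15: ['rice', 'orange'] (min_width=11, slack=0)
Line 16: ['a'] (min_width=1, slack=10)

Answer: silver big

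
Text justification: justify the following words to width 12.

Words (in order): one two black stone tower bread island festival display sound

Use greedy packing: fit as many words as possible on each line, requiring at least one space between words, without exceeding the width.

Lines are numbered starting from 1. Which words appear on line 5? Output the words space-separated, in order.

Answer: festival

Derivation:
Line 1: ['one', 'two'] (min_width=7, slack=5)
Line 2: ['black', 'stone'] (min_width=11, slack=1)
Line 3: ['tower', 'bread'] (min_width=11, slack=1)
Line 4: ['island'] (min_width=6, slack=6)
Line 5: ['festival'] (min_width=8, slack=4)
Line 6: ['display'] (min_width=7, slack=5)
Line 7: ['sound'] (min_width=5, slack=7)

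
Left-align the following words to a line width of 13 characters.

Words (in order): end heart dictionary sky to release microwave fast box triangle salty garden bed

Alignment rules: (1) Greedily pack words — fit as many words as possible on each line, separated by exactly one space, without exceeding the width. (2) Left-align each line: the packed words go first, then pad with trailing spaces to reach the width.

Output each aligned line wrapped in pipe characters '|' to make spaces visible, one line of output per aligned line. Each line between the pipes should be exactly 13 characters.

Line 1: ['end', 'heart'] (min_width=9, slack=4)
Line 2: ['dictionary'] (min_width=10, slack=3)
Line 3: ['sky', 'to'] (min_width=6, slack=7)
Line 4: ['release'] (min_width=7, slack=6)
Line 5: ['microwave'] (min_width=9, slack=4)
Line 6: ['fast', 'box'] (min_width=8, slack=5)
Line 7: ['triangle'] (min_width=8, slack=5)
Line 8: ['salty', 'garden'] (min_width=12, slack=1)
Line 9: ['bed'] (min_width=3, slack=10)

Answer: |end heart    |
|dictionary   |
|sky to       |
|release      |
|microwave    |
|fast box     |
|triangle     |
|salty garden |
|bed          |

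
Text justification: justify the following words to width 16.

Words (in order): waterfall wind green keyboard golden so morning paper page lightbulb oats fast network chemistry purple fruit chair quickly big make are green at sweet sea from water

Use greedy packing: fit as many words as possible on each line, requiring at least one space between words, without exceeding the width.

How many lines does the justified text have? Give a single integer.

Answer: 13

Derivation:
Line 1: ['waterfall', 'wind'] (min_width=14, slack=2)
Line 2: ['green', 'keyboard'] (min_width=14, slack=2)
Line 3: ['golden', 'so'] (min_width=9, slack=7)
Line 4: ['morning', 'paper'] (min_width=13, slack=3)
Line 5: ['page', 'lightbulb'] (min_width=14, slack=2)
Line 6: ['oats', 'fast'] (min_width=9, slack=7)
Line 7: ['network'] (min_width=7, slack=9)
Line 8: ['chemistry', 'purple'] (min_width=16, slack=0)
Line 9: ['fruit', 'chair'] (min_width=11, slack=5)
Line 10: ['quickly', 'big', 'make'] (min_width=16, slack=0)
Line 11: ['are', 'green', 'at'] (min_width=12, slack=4)
Line 12: ['sweet', 'sea', 'from'] (min_width=14, slack=2)
Line 13: ['water'] (min_width=5, slack=11)
Total lines: 13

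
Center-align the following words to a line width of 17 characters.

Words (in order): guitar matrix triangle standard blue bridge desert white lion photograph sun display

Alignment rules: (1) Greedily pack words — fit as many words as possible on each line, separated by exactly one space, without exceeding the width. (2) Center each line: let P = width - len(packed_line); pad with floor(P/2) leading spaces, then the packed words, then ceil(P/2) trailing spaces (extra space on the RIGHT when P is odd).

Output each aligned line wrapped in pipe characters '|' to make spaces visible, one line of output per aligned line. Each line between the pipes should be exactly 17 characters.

Line 1: ['guitar', 'matrix'] (min_width=13, slack=4)
Line 2: ['triangle', 'standard'] (min_width=17, slack=0)
Line 3: ['blue', 'bridge'] (min_width=11, slack=6)
Line 4: ['desert', 'white', 'lion'] (min_width=17, slack=0)
Line 5: ['photograph', 'sun'] (min_width=14, slack=3)
Line 6: ['display'] (min_width=7, slack=10)

Answer: |  guitar matrix  |
|triangle standard|
|   blue bridge   |
|desert white lion|
| photograph sun  |
|     display     |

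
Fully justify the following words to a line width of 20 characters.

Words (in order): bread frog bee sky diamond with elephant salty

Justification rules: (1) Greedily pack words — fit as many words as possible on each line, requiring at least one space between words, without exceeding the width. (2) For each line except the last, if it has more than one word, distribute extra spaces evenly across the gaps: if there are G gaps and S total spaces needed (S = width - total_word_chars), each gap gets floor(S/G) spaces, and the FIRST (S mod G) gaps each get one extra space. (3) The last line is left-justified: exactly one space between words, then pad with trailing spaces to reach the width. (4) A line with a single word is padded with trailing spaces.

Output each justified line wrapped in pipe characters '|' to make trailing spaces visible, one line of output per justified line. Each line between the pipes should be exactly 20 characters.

Answer: |bread  frog  bee sky|
|diamond         with|
|elephant salty      |

Derivation:
Line 1: ['bread', 'frog', 'bee', 'sky'] (min_width=18, slack=2)
Line 2: ['diamond', 'with'] (min_width=12, slack=8)
Line 3: ['elephant', 'salty'] (min_width=14, slack=6)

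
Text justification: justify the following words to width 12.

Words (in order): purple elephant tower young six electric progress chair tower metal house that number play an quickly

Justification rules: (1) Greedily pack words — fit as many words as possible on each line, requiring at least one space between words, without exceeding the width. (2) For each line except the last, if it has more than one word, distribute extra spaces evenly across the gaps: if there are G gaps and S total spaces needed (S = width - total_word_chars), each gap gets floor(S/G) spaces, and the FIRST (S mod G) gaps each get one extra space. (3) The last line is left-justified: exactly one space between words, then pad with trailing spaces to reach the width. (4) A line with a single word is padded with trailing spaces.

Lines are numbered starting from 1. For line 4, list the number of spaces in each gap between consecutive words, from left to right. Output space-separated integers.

Answer: 1

Derivation:
Line 1: ['purple'] (min_width=6, slack=6)
Line 2: ['elephant'] (min_width=8, slack=4)
Line 3: ['tower', 'young'] (min_width=11, slack=1)
Line 4: ['six', 'electric'] (min_width=12, slack=0)
Line 5: ['progress'] (min_width=8, slack=4)
Line 6: ['chair', 'tower'] (min_width=11, slack=1)
Line 7: ['metal', 'house'] (min_width=11, slack=1)
Line 8: ['that', 'number'] (min_width=11, slack=1)
Line 9: ['play', 'an'] (min_width=7, slack=5)
Line 10: ['quickly'] (min_width=7, slack=5)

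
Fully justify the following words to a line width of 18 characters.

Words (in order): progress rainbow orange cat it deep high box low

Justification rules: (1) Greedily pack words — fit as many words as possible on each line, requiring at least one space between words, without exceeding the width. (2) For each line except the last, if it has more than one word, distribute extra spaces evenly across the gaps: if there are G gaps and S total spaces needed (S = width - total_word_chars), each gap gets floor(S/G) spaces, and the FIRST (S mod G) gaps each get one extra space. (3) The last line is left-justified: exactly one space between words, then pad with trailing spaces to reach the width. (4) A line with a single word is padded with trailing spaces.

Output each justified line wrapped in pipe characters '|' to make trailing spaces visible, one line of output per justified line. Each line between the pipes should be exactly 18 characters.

Answer: |progress   rainbow|
|orange cat it deep|
|high box low      |

Derivation:
Line 1: ['progress', 'rainbow'] (min_width=16, slack=2)
Line 2: ['orange', 'cat', 'it', 'deep'] (min_width=18, slack=0)
Line 3: ['high', 'box', 'low'] (min_width=12, slack=6)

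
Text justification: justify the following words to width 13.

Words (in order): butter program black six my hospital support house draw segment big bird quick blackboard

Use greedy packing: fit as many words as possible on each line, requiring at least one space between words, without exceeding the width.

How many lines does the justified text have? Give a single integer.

Answer: 9

Derivation:
Line 1: ['butter'] (min_width=6, slack=7)
Line 2: ['program', 'black'] (min_width=13, slack=0)
Line 3: ['six', 'my'] (min_width=6, slack=7)
Line 4: ['hospital'] (min_width=8, slack=5)
Line 5: ['support', 'house'] (min_width=13, slack=0)
Line 6: ['draw', 'segment'] (min_width=12, slack=1)
Line 7: ['big', 'bird'] (min_width=8, slack=5)
Line 8: ['quick'] (min_width=5, slack=8)
Line 9: ['blackboard'] (min_width=10, slack=3)
Total lines: 9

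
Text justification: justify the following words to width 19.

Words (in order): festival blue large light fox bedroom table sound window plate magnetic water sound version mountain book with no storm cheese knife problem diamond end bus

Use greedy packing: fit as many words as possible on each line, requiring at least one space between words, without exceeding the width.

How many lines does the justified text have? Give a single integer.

Line 1: ['festival', 'blue', 'large'] (min_width=19, slack=0)
Line 2: ['light', 'fox', 'bedroom'] (min_width=17, slack=2)
Line 3: ['table', 'sound', 'window'] (min_width=18, slack=1)
Line 4: ['plate', 'magnetic'] (min_width=14, slack=5)
Line 5: ['water', 'sound', 'version'] (min_width=19, slack=0)
Line 6: ['mountain', 'book', 'with'] (min_width=18, slack=1)
Line 7: ['no', 'storm', 'cheese'] (min_width=15, slack=4)
Line 8: ['knife', 'problem'] (min_width=13, slack=6)
Line 9: ['diamond', 'end', 'bus'] (min_width=15, slack=4)
Total lines: 9

Answer: 9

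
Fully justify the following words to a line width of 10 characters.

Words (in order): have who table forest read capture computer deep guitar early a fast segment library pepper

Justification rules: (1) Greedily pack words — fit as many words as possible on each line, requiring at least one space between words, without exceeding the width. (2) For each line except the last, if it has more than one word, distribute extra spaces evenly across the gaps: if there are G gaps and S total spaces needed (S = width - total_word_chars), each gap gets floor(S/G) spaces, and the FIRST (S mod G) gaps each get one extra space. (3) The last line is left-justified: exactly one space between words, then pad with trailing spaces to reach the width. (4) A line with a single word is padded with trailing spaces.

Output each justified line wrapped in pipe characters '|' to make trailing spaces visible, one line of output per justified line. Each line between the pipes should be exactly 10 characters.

Line 1: ['have', 'who'] (min_width=8, slack=2)
Line 2: ['table'] (min_width=5, slack=5)
Line 3: ['forest'] (min_width=6, slack=4)
Line 4: ['read'] (min_width=4, slack=6)
Line 5: ['capture'] (min_width=7, slack=3)
Line 6: ['computer'] (min_width=8, slack=2)
Line 7: ['deep'] (min_width=4, slack=6)
Line 8: ['guitar'] (min_width=6, slack=4)
Line 9: ['early', 'a'] (min_width=7, slack=3)
Line 10: ['fast'] (min_width=4, slack=6)
Line 11: ['segment'] (min_width=7, slack=3)
Line 12: ['library'] (min_width=7, slack=3)
Line 13: ['pepper'] (min_width=6, slack=4)

Answer: |have   who|
|table     |
|forest    |
|read      |
|capture   |
|computer  |
|deep      |
|guitar    |
|early    a|
|fast      |
|segment   |
|library   |
|pepper    |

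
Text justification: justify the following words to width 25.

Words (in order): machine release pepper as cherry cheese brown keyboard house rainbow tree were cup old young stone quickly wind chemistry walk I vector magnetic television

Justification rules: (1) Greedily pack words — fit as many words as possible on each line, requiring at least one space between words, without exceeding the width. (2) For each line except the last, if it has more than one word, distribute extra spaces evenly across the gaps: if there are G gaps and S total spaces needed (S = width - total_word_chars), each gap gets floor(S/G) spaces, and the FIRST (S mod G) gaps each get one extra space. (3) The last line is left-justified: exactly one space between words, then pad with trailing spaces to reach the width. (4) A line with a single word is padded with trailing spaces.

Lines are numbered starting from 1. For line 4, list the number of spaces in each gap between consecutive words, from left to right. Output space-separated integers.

Answer: 2 2 1 1

Derivation:
Line 1: ['machine', 'release', 'pepper', 'as'] (min_width=25, slack=0)
Line 2: ['cherry', 'cheese', 'brown'] (min_width=19, slack=6)
Line 3: ['keyboard', 'house', 'rainbow'] (min_width=22, slack=3)
Line 4: ['tree', 'were', 'cup', 'old', 'young'] (min_width=23, slack=2)
Line 5: ['stone', 'quickly', 'wind'] (min_width=18, slack=7)
Line 6: ['chemistry', 'walk', 'I', 'vector'] (min_width=23, slack=2)
Line 7: ['magnetic', 'television'] (min_width=19, slack=6)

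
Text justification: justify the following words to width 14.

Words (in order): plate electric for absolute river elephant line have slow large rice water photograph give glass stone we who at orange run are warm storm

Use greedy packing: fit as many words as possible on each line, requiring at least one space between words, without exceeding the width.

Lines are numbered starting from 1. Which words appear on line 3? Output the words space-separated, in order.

Line 1: ['plate', 'electric'] (min_width=14, slack=0)
Line 2: ['for', 'absolute'] (min_width=12, slack=2)
Line 3: ['river', 'elephant'] (min_width=14, slack=0)
Line 4: ['line', 'have', 'slow'] (min_width=14, slack=0)
Line 5: ['large', 'rice'] (min_width=10, slack=4)
Line 6: ['water'] (min_width=5, slack=9)
Line 7: ['photograph'] (min_width=10, slack=4)
Line 8: ['give', 'glass'] (min_width=10, slack=4)
Line 9: ['stone', 'we', 'who'] (min_width=12, slack=2)
Line 10: ['at', 'orange', 'run'] (min_width=13, slack=1)
Line 11: ['are', 'warm', 'storm'] (min_width=14, slack=0)

Answer: river elephant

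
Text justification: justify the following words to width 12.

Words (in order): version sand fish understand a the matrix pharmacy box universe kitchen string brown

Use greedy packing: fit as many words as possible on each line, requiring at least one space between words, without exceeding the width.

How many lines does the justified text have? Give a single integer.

Answer: 8

Derivation:
Line 1: ['version', 'sand'] (min_width=12, slack=0)
Line 2: ['fish'] (min_width=4, slack=8)
Line 3: ['understand', 'a'] (min_width=12, slack=0)
Line 4: ['the', 'matrix'] (min_width=10, slack=2)
Line 5: ['pharmacy', 'box'] (min_width=12, slack=0)
Line 6: ['universe'] (min_width=8, slack=4)
Line 7: ['kitchen'] (min_width=7, slack=5)
Line 8: ['string', 'brown'] (min_width=12, slack=0)
Total lines: 8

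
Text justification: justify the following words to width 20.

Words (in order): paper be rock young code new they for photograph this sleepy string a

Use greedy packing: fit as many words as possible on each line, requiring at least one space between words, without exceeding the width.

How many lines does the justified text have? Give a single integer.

Line 1: ['paper', 'be', 'rock', 'young'] (min_width=19, slack=1)
Line 2: ['code', 'new', 'they', 'for'] (min_width=17, slack=3)
Line 3: ['photograph', 'this'] (min_width=15, slack=5)
Line 4: ['sleepy', 'string', 'a'] (min_width=15, slack=5)
Total lines: 4

Answer: 4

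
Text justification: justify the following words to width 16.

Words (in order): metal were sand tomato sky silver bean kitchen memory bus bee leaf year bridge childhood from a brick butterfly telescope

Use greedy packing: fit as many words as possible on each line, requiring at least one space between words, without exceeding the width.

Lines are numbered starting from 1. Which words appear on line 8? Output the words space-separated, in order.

Answer: brick butterfly

Derivation:
Line 1: ['metal', 'were', 'sand'] (min_width=15, slack=1)
Line 2: ['tomato', 'sky'] (min_width=10, slack=6)
Line 3: ['silver', 'bean'] (min_width=11, slack=5)
Line 4: ['kitchen', 'memory'] (min_width=14, slack=2)
Line 5: ['bus', 'bee', 'leaf'] (min_width=12, slack=4)
Line 6: ['year', 'bridge'] (min_width=11, slack=5)
Line 7: ['childhood', 'from', 'a'] (min_width=16, slack=0)
Line 8: ['brick', 'butterfly'] (min_width=15, slack=1)
Line 9: ['telescope'] (min_width=9, slack=7)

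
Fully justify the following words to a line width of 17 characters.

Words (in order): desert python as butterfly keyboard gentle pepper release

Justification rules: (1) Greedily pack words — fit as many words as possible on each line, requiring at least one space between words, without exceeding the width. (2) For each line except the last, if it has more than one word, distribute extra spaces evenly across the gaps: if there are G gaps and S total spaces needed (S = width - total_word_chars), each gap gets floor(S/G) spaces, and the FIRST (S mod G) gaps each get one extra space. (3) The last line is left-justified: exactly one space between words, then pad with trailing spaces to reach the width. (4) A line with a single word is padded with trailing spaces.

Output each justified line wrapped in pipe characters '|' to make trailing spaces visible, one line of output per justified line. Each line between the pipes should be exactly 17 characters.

Line 1: ['desert', 'python', 'as'] (min_width=16, slack=1)
Line 2: ['butterfly'] (min_width=9, slack=8)
Line 3: ['keyboard', 'gentle'] (min_width=15, slack=2)
Line 4: ['pepper', 'release'] (min_width=14, slack=3)

Answer: |desert  python as|
|butterfly        |
|keyboard   gentle|
|pepper release   |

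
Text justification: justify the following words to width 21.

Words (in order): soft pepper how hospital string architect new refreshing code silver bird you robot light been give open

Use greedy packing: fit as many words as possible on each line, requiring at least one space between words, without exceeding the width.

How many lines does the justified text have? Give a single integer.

Line 1: ['soft', 'pepper', 'how'] (min_width=15, slack=6)
Line 2: ['hospital', 'string'] (min_width=15, slack=6)
Line 3: ['architect', 'new'] (min_width=13, slack=8)
Line 4: ['refreshing', 'code'] (min_width=15, slack=6)
Line 5: ['silver', 'bird', 'you', 'robot'] (min_width=21, slack=0)
Line 6: ['light', 'been', 'give', 'open'] (min_width=20, slack=1)
Total lines: 6

Answer: 6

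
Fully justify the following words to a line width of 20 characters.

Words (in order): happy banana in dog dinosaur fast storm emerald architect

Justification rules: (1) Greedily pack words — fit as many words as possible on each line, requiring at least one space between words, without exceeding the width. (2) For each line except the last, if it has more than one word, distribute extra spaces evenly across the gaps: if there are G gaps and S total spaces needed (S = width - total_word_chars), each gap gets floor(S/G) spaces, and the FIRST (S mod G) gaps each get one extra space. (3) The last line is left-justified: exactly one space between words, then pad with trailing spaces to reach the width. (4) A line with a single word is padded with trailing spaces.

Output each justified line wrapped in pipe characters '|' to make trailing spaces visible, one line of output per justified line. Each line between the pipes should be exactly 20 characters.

Answer: |happy  banana in dog|
|dinosaur  fast storm|
|emerald architect   |

Derivation:
Line 1: ['happy', 'banana', 'in', 'dog'] (min_width=19, slack=1)
Line 2: ['dinosaur', 'fast', 'storm'] (min_width=19, slack=1)
Line 3: ['emerald', 'architect'] (min_width=17, slack=3)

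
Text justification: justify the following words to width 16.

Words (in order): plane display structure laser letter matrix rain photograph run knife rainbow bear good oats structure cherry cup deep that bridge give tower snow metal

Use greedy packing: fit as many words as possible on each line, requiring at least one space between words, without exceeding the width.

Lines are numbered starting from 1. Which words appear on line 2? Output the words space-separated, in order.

Line 1: ['plane', 'display'] (min_width=13, slack=3)
Line 2: ['structure', 'laser'] (min_width=15, slack=1)
Line 3: ['letter', 'matrix'] (min_width=13, slack=3)
Line 4: ['rain', 'photograph'] (min_width=15, slack=1)
Line 5: ['run', 'knife'] (min_width=9, slack=7)
Line 6: ['rainbow', 'bear'] (min_width=12, slack=4)
Line 7: ['good', 'oats'] (min_width=9, slack=7)
Line 8: ['structure', 'cherry'] (min_width=16, slack=0)
Line 9: ['cup', 'deep', 'that'] (min_width=13, slack=3)
Line 10: ['bridge', 'give'] (min_width=11, slack=5)
Line 11: ['tower', 'snow', 'metal'] (min_width=16, slack=0)

Answer: structure laser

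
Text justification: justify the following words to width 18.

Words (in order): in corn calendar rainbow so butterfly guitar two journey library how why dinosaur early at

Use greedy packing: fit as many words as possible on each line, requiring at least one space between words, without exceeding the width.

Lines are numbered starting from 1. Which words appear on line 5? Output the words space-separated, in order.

Line 1: ['in', 'corn', 'calendar'] (min_width=16, slack=2)
Line 2: ['rainbow', 'so'] (min_width=10, slack=8)
Line 3: ['butterfly', 'guitar'] (min_width=16, slack=2)
Line 4: ['two', 'journey'] (min_width=11, slack=7)
Line 5: ['library', 'how', 'why'] (min_width=15, slack=3)
Line 6: ['dinosaur', 'early', 'at'] (min_width=17, slack=1)

Answer: library how why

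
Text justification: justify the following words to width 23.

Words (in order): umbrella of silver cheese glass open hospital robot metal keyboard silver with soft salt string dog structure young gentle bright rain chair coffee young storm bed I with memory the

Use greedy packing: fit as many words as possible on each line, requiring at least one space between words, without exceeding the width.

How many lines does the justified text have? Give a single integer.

Line 1: ['umbrella', 'of', 'silver'] (min_width=18, slack=5)
Line 2: ['cheese', 'glass', 'open'] (min_width=17, slack=6)
Line 3: ['hospital', 'robot', 'metal'] (min_width=20, slack=3)
Line 4: ['keyboard', 'silver', 'with'] (min_width=20, slack=3)
Line 5: ['soft', 'salt', 'string', 'dog'] (min_width=20, slack=3)
Line 6: ['structure', 'young', 'gentle'] (min_width=22, slack=1)
Line 7: ['bright', 'rain', 'chair'] (min_width=17, slack=6)
Line 8: ['coffee', 'young', 'storm', 'bed'] (min_width=22, slack=1)
Line 9: ['I', 'with', 'memory', 'the'] (min_width=17, slack=6)
Total lines: 9

Answer: 9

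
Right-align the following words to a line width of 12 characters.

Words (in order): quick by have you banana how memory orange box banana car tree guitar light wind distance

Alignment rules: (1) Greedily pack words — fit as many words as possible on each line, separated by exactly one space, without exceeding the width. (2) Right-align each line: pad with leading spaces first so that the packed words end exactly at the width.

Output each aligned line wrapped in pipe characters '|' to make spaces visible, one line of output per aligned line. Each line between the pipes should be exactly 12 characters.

Answer: |    quick by|
|    have you|
|  banana how|
|      memory|
|  orange box|
|  banana car|
| tree guitar|
|  light wind|
|    distance|

Derivation:
Line 1: ['quick', 'by'] (min_width=8, slack=4)
Line 2: ['have', 'you'] (min_width=8, slack=4)
Line 3: ['banana', 'how'] (min_width=10, slack=2)
Line 4: ['memory'] (min_width=6, slack=6)
Line 5: ['orange', 'box'] (min_width=10, slack=2)
Line 6: ['banana', 'car'] (min_width=10, slack=2)
Line 7: ['tree', 'guitar'] (min_width=11, slack=1)
Line 8: ['light', 'wind'] (min_width=10, slack=2)
Line 9: ['distance'] (min_width=8, slack=4)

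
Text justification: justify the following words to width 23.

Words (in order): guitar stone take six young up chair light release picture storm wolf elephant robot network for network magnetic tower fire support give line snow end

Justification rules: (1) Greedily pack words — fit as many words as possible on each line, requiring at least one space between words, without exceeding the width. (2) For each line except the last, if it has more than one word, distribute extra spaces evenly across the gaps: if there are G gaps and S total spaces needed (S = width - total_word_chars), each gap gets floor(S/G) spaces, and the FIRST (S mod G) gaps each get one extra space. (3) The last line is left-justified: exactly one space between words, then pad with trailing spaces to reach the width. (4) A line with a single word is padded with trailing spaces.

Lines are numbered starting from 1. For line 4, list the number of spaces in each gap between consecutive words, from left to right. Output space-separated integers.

Line 1: ['guitar', 'stone', 'take', 'six'] (min_width=21, slack=2)
Line 2: ['young', 'up', 'chair', 'light'] (min_width=20, slack=3)
Line 3: ['release', 'picture', 'storm'] (min_width=21, slack=2)
Line 4: ['wolf', 'elephant', 'robot'] (min_width=19, slack=4)
Line 5: ['network', 'for', 'network'] (min_width=19, slack=4)
Line 6: ['magnetic', 'tower', 'fire'] (min_width=19, slack=4)
Line 7: ['support', 'give', 'line', 'snow'] (min_width=22, slack=1)
Line 8: ['end'] (min_width=3, slack=20)

Answer: 3 3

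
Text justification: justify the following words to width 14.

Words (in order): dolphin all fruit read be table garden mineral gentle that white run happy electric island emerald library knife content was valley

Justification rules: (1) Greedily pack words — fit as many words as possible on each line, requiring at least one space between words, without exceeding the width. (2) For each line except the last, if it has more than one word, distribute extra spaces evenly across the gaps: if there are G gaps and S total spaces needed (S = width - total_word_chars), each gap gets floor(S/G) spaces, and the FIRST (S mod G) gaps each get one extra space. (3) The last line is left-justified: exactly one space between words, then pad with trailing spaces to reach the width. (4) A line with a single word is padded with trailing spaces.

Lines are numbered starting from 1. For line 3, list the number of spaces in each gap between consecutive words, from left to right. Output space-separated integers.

Line 1: ['dolphin', 'all'] (min_width=11, slack=3)
Line 2: ['fruit', 'read', 'be'] (min_width=13, slack=1)
Line 3: ['table', 'garden'] (min_width=12, slack=2)
Line 4: ['mineral', 'gentle'] (min_width=14, slack=0)
Line 5: ['that', 'white', 'run'] (min_width=14, slack=0)
Line 6: ['happy', 'electric'] (min_width=14, slack=0)
Line 7: ['island', 'emerald'] (min_width=14, slack=0)
Line 8: ['library', 'knife'] (min_width=13, slack=1)
Line 9: ['content', 'was'] (min_width=11, slack=3)
Line 10: ['valley'] (min_width=6, slack=8)

Answer: 3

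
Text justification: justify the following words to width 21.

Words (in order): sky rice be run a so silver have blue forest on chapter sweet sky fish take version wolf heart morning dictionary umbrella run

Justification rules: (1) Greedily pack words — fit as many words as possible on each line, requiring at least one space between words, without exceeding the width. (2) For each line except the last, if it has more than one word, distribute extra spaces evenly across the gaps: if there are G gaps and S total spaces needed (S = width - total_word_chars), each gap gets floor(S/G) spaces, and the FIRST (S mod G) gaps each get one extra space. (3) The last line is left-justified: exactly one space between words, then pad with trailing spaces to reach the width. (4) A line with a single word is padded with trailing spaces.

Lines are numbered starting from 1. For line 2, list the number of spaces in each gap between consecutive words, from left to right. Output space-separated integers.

Line 1: ['sky', 'rice', 'be', 'run', 'a', 'so'] (min_width=20, slack=1)
Line 2: ['silver', 'have', 'blue'] (min_width=16, slack=5)
Line 3: ['forest', 'on', 'chapter'] (min_width=17, slack=4)
Line 4: ['sweet', 'sky', 'fish', 'take'] (min_width=19, slack=2)
Line 5: ['version', 'wolf', 'heart'] (min_width=18, slack=3)
Line 6: ['morning', 'dictionary'] (min_width=18, slack=3)
Line 7: ['umbrella', 'run'] (min_width=12, slack=9)

Answer: 4 3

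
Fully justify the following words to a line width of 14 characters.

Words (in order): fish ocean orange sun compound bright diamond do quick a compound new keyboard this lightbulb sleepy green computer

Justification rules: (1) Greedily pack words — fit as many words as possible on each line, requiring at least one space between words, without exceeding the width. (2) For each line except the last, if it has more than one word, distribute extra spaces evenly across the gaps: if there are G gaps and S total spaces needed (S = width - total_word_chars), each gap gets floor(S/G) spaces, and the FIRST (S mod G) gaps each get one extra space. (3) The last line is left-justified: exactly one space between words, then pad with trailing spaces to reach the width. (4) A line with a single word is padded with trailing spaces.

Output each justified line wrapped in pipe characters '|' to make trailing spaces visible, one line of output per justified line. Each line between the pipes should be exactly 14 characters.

Answer: |fish     ocean|
|orange     sun|
|compound      |
|bright diamond|
|do   quick   a|
|compound   new|
|keyboard  this|
|lightbulb     |
|sleepy   green|
|computer      |

Derivation:
Line 1: ['fish', 'ocean'] (min_width=10, slack=4)
Line 2: ['orange', 'sun'] (min_width=10, slack=4)
Line 3: ['compound'] (min_width=8, slack=6)
Line 4: ['bright', 'diamond'] (min_width=14, slack=0)
Line 5: ['do', 'quick', 'a'] (min_width=10, slack=4)
Line 6: ['compound', 'new'] (min_width=12, slack=2)
Line 7: ['keyboard', 'this'] (min_width=13, slack=1)
Line 8: ['lightbulb'] (min_width=9, slack=5)
Line 9: ['sleepy', 'green'] (min_width=12, slack=2)
Line 10: ['computer'] (min_width=8, slack=6)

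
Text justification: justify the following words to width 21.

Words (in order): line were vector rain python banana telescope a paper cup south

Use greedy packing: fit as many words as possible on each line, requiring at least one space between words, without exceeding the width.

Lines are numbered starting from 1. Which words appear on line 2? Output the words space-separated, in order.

Answer: python banana

Derivation:
Line 1: ['line', 'were', 'vector', 'rain'] (min_width=21, slack=0)
Line 2: ['python', 'banana'] (min_width=13, slack=8)
Line 3: ['telescope', 'a', 'paper', 'cup'] (min_width=21, slack=0)
Line 4: ['south'] (min_width=5, slack=16)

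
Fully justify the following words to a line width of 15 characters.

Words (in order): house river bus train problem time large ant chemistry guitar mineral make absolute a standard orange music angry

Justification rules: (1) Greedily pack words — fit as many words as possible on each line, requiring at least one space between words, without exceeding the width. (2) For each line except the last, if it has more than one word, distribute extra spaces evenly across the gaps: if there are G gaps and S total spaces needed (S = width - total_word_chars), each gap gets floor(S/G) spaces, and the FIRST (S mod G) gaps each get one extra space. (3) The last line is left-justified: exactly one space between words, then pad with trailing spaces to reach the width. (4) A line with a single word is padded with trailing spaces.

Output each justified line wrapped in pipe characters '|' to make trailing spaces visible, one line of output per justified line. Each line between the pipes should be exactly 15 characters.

Line 1: ['house', 'river', 'bus'] (min_width=15, slack=0)
Line 2: ['train', 'problem'] (min_width=13, slack=2)
Line 3: ['time', 'large', 'ant'] (min_width=14, slack=1)
Line 4: ['chemistry'] (min_width=9, slack=6)
Line 5: ['guitar', 'mineral'] (min_width=14, slack=1)
Line 6: ['make', 'absolute', 'a'] (min_width=15, slack=0)
Line 7: ['standard', 'orange'] (min_width=15, slack=0)
Line 8: ['music', 'angry'] (min_width=11, slack=4)

Answer: |house river bus|
|train   problem|
|time  large ant|
|chemistry      |
|guitar  mineral|
|make absolute a|
|standard orange|
|music angry    |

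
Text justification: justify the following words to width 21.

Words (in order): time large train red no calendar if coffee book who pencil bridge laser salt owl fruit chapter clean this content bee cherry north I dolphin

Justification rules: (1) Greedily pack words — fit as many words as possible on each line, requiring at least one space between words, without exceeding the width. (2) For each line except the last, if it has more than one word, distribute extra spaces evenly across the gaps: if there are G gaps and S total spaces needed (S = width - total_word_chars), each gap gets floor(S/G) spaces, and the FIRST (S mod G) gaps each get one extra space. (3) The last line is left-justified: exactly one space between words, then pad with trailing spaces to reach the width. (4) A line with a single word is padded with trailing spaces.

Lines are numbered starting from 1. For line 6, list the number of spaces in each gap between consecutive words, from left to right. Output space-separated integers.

Line 1: ['time', 'large', 'train', 'red'] (min_width=20, slack=1)
Line 2: ['no', 'calendar', 'if', 'coffee'] (min_width=21, slack=0)
Line 3: ['book', 'who', 'pencil'] (min_width=15, slack=6)
Line 4: ['bridge', 'laser', 'salt', 'owl'] (min_width=21, slack=0)
Line 5: ['fruit', 'chapter', 'clean'] (min_width=19, slack=2)
Line 6: ['this', 'content', 'bee'] (min_width=16, slack=5)
Line 7: ['cherry', 'north', 'I'] (min_width=14, slack=7)
Line 8: ['dolphin'] (min_width=7, slack=14)

Answer: 4 3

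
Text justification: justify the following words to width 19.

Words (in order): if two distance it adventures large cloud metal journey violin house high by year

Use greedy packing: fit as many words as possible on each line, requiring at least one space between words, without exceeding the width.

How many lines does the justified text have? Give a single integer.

Line 1: ['if', 'two', 'distance', 'it'] (min_width=18, slack=1)
Line 2: ['adventures', 'large'] (min_width=16, slack=3)
Line 3: ['cloud', 'metal', 'journey'] (min_width=19, slack=0)
Line 4: ['violin', 'house', 'high'] (min_width=17, slack=2)
Line 5: ['by', 'year'] (min_width=7, slack=12)
Total lines: 5

Answer: 5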